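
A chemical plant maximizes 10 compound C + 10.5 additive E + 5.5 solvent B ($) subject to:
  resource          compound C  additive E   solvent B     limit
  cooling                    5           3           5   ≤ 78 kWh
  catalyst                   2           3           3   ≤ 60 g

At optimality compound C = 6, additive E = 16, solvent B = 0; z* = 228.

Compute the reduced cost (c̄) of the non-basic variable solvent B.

-7

At the optimum: cooling uses 78 of 78 (binding); catalyst uses 60 of 60 (binding).
The binding rows give the dual system: 5·y_cooling + 2·y_catalyst = 10 and 3·y_cooling + 3·y_catalyst = 10.5.
This yields shadow prices y_cooling = 1, y_catalyst = 2.5.
Reduced cost of solvent B: c₃ − yᵀa₃ = 5.5 − (1·5 + 2.5·3) = 5.5 − 12.5 = -7.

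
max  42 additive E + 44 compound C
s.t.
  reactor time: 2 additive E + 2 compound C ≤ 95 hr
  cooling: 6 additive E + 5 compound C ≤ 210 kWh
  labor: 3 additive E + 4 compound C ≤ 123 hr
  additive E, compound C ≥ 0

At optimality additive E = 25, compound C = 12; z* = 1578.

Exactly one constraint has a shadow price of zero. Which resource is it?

reactor time

reactor time: 74/95 (slack 21)
cooling: 210/210 (binding)
labor: 123/123 (binding)
By complementary slackness, a constraint with positive slack has shadow price 0 → reactor time.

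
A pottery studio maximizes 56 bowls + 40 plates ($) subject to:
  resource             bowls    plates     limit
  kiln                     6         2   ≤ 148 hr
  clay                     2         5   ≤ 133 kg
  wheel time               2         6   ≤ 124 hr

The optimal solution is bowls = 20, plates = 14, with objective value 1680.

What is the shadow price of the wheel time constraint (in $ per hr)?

Binding: kiln and wheel time. Non-binding: clay (23 unused).
Since clay is not tight, its dual is 0.
From A_Bᵀ y = c: 6·y_kiln + 2·y_wheel time = 56; 2·y_kiln + 6·y_wheel time = 40.
Solving: y_kiln = 8, y_wheel time = 4.
Shadow price of wheel time = 4.

4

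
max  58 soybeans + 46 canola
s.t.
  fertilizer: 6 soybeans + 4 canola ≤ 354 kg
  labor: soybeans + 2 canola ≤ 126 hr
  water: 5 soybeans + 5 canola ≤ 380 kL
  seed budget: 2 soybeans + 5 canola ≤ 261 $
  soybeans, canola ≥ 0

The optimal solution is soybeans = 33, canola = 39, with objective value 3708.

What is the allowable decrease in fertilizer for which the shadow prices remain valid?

145.2

Binding constraints: fertilizer, seed budget. The basis is B = [[6,4],[2,5]] with det 22.
Per unit decrease in fertilizer, x* moves by d = (-0.2273, 0.0909).
The basis stays optimal until soybeans reaches 0; allowable decrease = 145.2 kg.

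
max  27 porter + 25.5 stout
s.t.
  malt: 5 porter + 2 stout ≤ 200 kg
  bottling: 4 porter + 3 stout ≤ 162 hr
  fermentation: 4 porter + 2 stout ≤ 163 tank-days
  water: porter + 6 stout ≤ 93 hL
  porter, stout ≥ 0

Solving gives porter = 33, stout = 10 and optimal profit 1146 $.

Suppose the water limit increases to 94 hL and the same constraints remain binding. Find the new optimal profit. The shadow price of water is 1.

1147

Δb = 1, so new z* = 1146 + (1)·(1) = 1146 + 1 = 1147.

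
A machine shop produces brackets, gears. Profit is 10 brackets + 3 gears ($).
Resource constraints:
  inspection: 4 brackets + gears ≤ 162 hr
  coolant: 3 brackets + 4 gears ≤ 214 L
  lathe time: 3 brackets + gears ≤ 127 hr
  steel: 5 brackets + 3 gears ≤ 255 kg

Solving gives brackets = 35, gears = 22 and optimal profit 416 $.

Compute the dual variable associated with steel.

0

Check each constraint at x*: inspection 162/162 (tight); coolant 193/214 (slack 21); lathe time 127/127 (tight); steel 241/255 (slack 14).
Since coolant, steel are not tight, their duals are 0.
Dual feasibility on the basic columns requires 4·y_inspection + 3·y_lathe time = 10, 1·y_inspection + 1·y_lathe time = 3.
Solving: y_inspection = 1, y_lathe time = 2.
Shadow price of steel = 0.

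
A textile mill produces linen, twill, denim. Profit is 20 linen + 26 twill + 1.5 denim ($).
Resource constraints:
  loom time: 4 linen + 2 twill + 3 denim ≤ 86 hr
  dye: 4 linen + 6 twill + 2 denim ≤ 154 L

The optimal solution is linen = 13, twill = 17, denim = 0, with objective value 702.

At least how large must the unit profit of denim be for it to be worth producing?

11

Both loom time and dye are binding at x*.
Dual feasibility on the basic columns requires 4·y_loom time + 4·y_dye = 20, 2·y_loom time + 6·y_dye = 26.
This yields shadow prices y_loom time = 1, y_dye = 4.
denim enters the basis when its profit ≥ yᵀa₃ = 1·3 + 4·2 = 11.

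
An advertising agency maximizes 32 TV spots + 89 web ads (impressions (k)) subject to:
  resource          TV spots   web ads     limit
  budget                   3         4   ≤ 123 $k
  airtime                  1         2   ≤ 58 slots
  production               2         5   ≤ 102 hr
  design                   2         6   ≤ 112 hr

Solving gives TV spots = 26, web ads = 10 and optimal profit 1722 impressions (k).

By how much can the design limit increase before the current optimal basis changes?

Binding constraints: production, design. The basis is B = [[2,5],[2,6]] with det 2.
Per unit increase in design, x* moves by d = (-2.5, 1).
The basis stays optimal until TV spots reaches 0; allowable increase = 10.4 hr.

10.4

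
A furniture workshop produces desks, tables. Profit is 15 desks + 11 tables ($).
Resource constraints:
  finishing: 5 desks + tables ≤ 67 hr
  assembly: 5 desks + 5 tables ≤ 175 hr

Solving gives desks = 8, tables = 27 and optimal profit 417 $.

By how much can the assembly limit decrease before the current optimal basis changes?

108

Binding constraints: finishing, assembly. The basis is B = [[5,1],[5,5]] with det 20.
Per unit decrease in assembly, x* moves by d = (0.05, -0.25).
The basis stays optimal until tables reaches 0; allowable decrease = 108 hr.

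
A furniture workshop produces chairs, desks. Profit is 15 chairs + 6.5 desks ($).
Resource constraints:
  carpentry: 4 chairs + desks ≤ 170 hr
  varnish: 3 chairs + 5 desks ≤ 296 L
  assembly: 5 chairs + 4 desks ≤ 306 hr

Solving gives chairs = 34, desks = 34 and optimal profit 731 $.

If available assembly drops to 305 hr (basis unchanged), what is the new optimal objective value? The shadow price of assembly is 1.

730

Δb = -1, so new z* = 731 + (1)·(-1) = 731 − 1 = 730.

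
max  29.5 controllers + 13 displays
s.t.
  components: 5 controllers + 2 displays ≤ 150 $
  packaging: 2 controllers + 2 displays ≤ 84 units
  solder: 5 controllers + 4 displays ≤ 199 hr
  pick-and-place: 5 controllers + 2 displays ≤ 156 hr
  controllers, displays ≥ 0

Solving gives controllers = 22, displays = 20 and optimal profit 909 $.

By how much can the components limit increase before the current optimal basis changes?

6

Binding constraints: components, packaging. The basis is B = [[5,2],[2,2]] with det 6.
Per unit increase in components, x* moves by d = (0.3333, -0.3333).
The basis stays optimal until pick-and-place becomes binding; allowable increase = 6 $.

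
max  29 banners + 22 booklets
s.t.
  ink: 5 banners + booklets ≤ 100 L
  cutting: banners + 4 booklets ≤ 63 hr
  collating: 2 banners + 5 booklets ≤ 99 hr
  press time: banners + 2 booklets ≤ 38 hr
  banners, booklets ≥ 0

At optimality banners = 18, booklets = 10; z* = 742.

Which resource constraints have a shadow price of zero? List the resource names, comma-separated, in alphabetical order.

ink: 100/100 (binding)
cutting: 58/63 (slack 5)
collating: 86/99 (slack 13)
press time: 38/38 (binding)
By complementary slackness, a constraint with positive slack has shadow price 0 → collating, cutting.

collating, cutting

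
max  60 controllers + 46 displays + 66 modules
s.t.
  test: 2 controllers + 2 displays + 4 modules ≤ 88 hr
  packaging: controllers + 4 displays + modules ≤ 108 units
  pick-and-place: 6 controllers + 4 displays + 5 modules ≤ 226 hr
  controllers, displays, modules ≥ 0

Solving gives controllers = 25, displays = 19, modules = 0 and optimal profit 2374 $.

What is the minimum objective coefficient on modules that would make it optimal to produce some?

71

At the optimum: test uses 88 of 88 (binding); packaging uses 101 of 108 (slack = 7); pick-and-place uses 226 of 226 (binding).
Since packaging is not tight, its dual is 0.
From A_Bᵀ y = c: 2·y_test + 6·y_pick-and-place = 60; 2·y_test + 4·y_pick-and-place = 46.
Solving: y_test = 9, y_pick-and-place = 7.
modules enters the basis when its profit ≥ yᵀa₃ = 9·4 + 7·5 = 71.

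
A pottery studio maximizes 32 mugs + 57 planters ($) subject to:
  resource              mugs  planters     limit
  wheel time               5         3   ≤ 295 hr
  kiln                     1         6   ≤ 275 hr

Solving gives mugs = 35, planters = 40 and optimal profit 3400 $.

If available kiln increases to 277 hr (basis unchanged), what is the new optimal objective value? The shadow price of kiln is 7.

3414

Δb = 2, so new z* = 3400 + (7)·(2) = 3400 + 14 = 3414.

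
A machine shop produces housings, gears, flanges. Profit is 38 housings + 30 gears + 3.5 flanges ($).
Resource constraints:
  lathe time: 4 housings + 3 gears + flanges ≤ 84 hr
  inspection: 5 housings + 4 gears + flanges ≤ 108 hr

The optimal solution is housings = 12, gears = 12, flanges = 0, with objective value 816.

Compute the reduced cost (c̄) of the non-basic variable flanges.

Check each constraint at x*: lathe time 84/84 (tight); inspection 108/108 (tight).
Dual feasibility on the basic columns requires 4·y_lathe time + 5·y_inspection = 38, 3·y_lathe time + 4·y_inspection = 30.
→ y_lathe time = 2 and y_inspection = 6.
Reduced cost of flanges: c₃ − yᵀa₃ = 3.5 − (2·1 + 6·1) = 3.5 − 8 = -4.5.

-4.5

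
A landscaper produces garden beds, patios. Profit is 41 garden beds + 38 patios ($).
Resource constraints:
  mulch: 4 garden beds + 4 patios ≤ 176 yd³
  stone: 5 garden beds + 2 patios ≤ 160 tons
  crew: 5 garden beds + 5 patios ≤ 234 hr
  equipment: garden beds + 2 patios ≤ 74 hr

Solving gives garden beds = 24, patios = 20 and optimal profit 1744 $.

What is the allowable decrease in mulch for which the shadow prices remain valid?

Binding constraints: mulch, stone. The basis is B = [[4,4],[5,2]] with det -12.
Per unit decrease in mulch, x* moves by d = (0.1667, -0.4167).
The basis stays optimal until patios reaches 0; allowable decrease = 48 yd³.

48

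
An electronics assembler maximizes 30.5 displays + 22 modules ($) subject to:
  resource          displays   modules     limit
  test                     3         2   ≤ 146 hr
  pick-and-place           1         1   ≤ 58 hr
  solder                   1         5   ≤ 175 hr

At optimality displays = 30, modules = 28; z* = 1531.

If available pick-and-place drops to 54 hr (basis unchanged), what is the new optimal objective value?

1511

At the optimum: test uses 146 of 146 (binding); pick-and-place uses 58 of 58 (binding); solder uses 170 of 175 (slack = 5).
Slack constraints have shadow price 0 (complementary slackness).
From A_Bᵀ y = c: 3·y_test + 1·y_pick-and-place = 30.5; 2·y_test + 1·y_pick-and-place = 22.
→ y_test = 8.5 and y_pick-and-place = 5.
Δz = y_pick-and-place·Δb = 5 × (-4) = -20, so new z* = 1531 − 20 = 1511.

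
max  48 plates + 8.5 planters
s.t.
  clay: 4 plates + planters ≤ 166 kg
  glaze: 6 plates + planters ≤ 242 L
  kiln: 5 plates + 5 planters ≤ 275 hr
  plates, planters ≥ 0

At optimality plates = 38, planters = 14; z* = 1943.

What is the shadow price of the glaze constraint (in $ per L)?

7

Binding: clay and glaze. Non-binding: kiln (15 unused).
By complementary slackness, y = 0 for the non-binding constraint.
From A_Bᵀ y = c: 4·y_clay + 6·y_glaze = 48; 1·y_clay + 1·y_glaze = 8.5.
→ y_clay = 1.5 and y_glaze = 7.
Shadow price of glaze = 7.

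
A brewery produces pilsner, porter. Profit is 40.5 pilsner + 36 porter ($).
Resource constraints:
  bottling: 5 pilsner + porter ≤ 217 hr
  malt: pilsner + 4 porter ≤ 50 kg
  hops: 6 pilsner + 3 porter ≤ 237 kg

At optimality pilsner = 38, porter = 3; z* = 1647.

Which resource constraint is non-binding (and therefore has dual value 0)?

bottling: 193/217 (slack 24)
malt: 50/50 (binding)
hops: 237/237 (binding)
By complementary slackness, a constraint with positive slack has shadow price 0 → bottling.

bottling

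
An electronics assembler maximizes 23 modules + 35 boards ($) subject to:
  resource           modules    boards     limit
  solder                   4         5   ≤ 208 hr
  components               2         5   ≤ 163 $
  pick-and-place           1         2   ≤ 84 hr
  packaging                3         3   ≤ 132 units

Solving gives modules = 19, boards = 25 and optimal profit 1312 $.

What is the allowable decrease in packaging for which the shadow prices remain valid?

Binding constraints: components, packaging. The basis is B = [[2,5],[3,3]] with det -9.
Per unit decrease in packaging, x* moves by d = (-0.5556, 0.2222).
The basis stays optimal until modules reaches 0; allowable decrease = 34.2 units.

34.2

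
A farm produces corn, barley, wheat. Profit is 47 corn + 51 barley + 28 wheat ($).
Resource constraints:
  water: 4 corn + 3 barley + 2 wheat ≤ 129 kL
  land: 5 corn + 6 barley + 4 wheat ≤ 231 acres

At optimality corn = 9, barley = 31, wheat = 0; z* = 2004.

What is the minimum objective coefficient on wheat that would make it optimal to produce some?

34

At the optimum: water uses 129 of 129 (binding); land uses 231 of 231 (binding).
The binding rows give the dual system: 4·y_water + 5·y_land = 47 and 3·y_water + 6·y_land = 51.
→ y_water = 3 and y_land = 7.
wheat enters the basis when its profit ≥ yᵀa₃ = 3·2 + 7·4 = 34.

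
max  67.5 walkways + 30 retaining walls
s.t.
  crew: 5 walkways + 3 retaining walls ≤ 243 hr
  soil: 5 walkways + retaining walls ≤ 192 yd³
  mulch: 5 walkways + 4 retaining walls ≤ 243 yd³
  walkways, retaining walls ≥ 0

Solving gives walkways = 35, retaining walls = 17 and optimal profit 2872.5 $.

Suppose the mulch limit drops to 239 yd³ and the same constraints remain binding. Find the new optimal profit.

2850.5

At the optimum: crew uses 226 of 243 (slack = 17); soil uses 192 of 192 (binding); mulch uses 243 of 243 (binding).
Slack constraints have shadow price 0 (complementary slackness).
The binding rows give the dual system: 5·y_soil + 5·y_mulch = 67.5 and 1·y_soil + 4·y_mulch = 30.
→ y_soil = 8 and y_mulch = 5.5.
Δz = y_mulch·Δb = 5.5 × (-4) = -22, so new z* = 2872.5 − 22 = 2850.5.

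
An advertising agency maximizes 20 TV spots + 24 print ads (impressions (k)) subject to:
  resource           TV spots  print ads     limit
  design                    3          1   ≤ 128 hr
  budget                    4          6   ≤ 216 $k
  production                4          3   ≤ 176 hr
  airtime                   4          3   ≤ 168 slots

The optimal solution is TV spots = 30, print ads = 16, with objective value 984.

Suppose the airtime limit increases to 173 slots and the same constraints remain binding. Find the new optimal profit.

994

Binding: budget and airtime. Non-binding: design (22 unused), production (8 unused).
Since design, production are not tight, their duals are 0.
Dual feasibility on the basic columns requires 4·y_budget + 4·y_airtime = 20, 6·y_budget + 3·y_airtime = 24.
Solving: y_budget = 3, y_airtime = 2.
Δz = y_airtime·Δb = 2 × (5) = 10, so new z* = 984 + 10 = 994.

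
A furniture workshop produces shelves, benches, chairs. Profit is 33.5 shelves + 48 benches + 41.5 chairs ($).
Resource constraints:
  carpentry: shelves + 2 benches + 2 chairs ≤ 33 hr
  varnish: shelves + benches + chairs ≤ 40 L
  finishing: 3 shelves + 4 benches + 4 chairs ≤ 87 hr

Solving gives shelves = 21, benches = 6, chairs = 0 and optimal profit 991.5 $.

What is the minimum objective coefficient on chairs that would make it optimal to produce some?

At the optimum: carpentry uses 33 of 33 (binding); varnish uses 27 of 40 (slack = 13); finishing uses 87 of 87 (binding).
By complementary slackness, y = 0 for the non-binding constraint.
From A_Bᵀ y = c: 1·y_carpentry + 3·y_finishing = 33.5; 2·y_carpentry + 4·y_finishing = 48.
Solving: y_carpentry = 5, y_finishing = 9.5.
chairs enters the basis when its profit ≥ yᵀa₃ = 5·2 + 9.5·4 = 48.

48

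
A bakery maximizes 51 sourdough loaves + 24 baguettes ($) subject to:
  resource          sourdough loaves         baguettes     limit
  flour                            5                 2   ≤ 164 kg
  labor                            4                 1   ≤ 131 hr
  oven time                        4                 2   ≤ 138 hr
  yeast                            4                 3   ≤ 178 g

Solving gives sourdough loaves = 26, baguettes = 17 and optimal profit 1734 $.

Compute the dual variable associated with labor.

0

Binding: flour and oven time. Non-binding: labor (10 unused), yeast (23 unused).
Slack constraints have shadow price 0 (complementary slackness).
Dual feasibility on the basic columns requires 5·y_flour + 4·y_oven time = 51, 2·y_flour + 2·y_oven time = 24.
Solving: y_flour = 3, y_oven time = 9.
Shadow price of labor = 0.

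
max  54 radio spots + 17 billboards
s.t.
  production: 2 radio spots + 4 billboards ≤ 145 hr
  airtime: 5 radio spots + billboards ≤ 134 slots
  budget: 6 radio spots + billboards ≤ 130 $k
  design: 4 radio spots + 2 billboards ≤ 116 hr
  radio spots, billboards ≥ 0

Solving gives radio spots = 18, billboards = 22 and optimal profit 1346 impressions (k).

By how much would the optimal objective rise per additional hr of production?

0

At the optimum: production uses 124 of 145 (slack = 21); airtime uses 112 of 134 (slack = 22); budget uses 130 of 130 (binding); design uses 116 of 116 (binding).
Slack constraints have shadow price 0 (complementary slackness).
From A_Bᵀ y = c: 6·y_budget + 4·y_design = 54; 1·y_budget + 2·y_design = 17.
This yields shadow prices y_budget = 5, y_design = 6.
Shadow price of production = 0.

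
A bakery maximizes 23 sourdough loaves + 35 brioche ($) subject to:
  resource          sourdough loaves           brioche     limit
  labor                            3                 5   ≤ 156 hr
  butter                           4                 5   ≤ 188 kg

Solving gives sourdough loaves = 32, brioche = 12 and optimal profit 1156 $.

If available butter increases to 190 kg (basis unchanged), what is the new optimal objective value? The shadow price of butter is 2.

Δb = 2, so new z* = 1156 + (2)·(2) = 1156 + 4 = 1160.

1160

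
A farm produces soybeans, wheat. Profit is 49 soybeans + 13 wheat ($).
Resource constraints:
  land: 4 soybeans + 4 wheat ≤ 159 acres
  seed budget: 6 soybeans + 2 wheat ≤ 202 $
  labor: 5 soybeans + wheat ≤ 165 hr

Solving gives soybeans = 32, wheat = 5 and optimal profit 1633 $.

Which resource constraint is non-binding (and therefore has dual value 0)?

land

land: 148/159 (slack 11)
seed budget: 202/202 (binding)
labor: 165/165 (binding)
By complementary slackness, a constraint with positive slack has shadow price 0 → land.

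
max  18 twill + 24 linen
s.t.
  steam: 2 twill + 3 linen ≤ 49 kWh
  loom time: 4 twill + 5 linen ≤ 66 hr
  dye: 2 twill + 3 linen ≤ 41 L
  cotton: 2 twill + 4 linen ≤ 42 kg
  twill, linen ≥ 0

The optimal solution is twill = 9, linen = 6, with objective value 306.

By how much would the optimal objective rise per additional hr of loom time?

4

Binding: loom time and cotton. Non-binding: steam (13 unused), dye (5 unused).
Slack constraints have shadow price 0 (complementary slackness).
The binding rows give the dual system: 4·y_loom time + 2·y_cotton = 18 and 5·y_loom time + 4·y_cotton = 24.
→ y_loom time = 4 and y_cotton = 1.
Shadow price of loom time = 4.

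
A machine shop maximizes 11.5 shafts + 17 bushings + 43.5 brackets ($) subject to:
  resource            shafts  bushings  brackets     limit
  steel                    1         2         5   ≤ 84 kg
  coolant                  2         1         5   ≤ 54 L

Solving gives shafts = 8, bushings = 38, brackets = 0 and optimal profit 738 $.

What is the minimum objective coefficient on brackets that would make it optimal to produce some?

47.5

At the optimum: steel uses 84 of 84 (binding); coolant uses 54 of 54 (binding).
From A_Bᵀ y = c: 1·y_steel + 2·y_coolant = 11.5; 2·y_steel + 1·y_coolant = 17.
Solving: y_steel = 7.5, y_coolant = 2.
brackets enters the basis when its profit ≥ yᵀa₃ = 7.5·5 + 2·5 = 47.5.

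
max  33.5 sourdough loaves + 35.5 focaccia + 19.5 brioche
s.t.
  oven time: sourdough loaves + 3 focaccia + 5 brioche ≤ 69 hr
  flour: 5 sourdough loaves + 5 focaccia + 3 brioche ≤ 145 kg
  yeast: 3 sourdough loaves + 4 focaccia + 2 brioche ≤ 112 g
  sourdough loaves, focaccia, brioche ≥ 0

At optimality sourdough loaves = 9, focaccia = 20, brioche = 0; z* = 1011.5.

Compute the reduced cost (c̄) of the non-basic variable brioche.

Binding: oven time and flour. Non-binding: yeast (5 unused).
Slack constraints have shadow price 0 (complementary slackness).
The binding rows give the dual system: 1·y_oven time + 5·y_flour = 33.5 and 3·y_oven time + 5·y_flour = 35.5.
This yields shadow prices y_oven time = 1, y_flour = 6.5.
Reduced cost of brioche: c₃ − yᵀa₃ = 19.5 − (1·5 + 6.5·3) = 19.5 − 24.5 = -5.

-5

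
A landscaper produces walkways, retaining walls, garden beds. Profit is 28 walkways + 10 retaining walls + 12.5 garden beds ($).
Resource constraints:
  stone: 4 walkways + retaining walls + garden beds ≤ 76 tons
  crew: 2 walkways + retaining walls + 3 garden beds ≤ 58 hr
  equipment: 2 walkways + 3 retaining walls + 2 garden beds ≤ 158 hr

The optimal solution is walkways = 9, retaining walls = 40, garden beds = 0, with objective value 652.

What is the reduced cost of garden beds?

Binding: stone and crew. Non-binding: equipment (20 unused).
Slack constraints have shadow price 0 (complementary slackness).
From A_Bᵀ y = c: 4·y_stone + 2·y_crew = 28; 1·y_stone + 1·y_crew = 10.
This yields shadow prices y_stone = 4, y_crew = 6.
Reduced cost of garden beds: c₃ − yᵀa₃ = 12.5 − (4·1 + 6·3) = 12.5 − 22 = -9.5.

-9.5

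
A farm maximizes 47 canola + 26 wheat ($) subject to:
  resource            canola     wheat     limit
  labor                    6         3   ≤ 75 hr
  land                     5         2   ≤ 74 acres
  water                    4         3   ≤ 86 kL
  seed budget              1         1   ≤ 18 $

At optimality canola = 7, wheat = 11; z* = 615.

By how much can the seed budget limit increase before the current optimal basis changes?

Binding constraints: labor, seed budget. The basis is B = [[6,3],[1,1]] with det 3.
Per unit increase in seed budget, x* moves by d = (-1, 2).
The basis stays optimal until canola reaches 0; allowable increase = 7 $.

7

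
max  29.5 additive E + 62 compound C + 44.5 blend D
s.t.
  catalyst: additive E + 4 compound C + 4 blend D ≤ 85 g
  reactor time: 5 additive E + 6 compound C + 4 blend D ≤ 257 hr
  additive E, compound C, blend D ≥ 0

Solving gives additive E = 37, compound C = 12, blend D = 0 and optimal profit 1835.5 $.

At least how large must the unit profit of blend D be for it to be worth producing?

At the optimum: catalyst uses 85 of 85 (binding); reactor time uses 257 of 257 (binding).
The binding rows give the dual system: 1·y_catalyst + 5·y_reactor time = 29.5 and 4·y_catalyst + 6·y_reactor time = 62.
This yields shadow prices y_catalyst = 9.5, y_reactor time = 4.
blend D enters the basis when its profit ≥ yᵀa₃ = 9.5·4 + 4·4 = 54.

54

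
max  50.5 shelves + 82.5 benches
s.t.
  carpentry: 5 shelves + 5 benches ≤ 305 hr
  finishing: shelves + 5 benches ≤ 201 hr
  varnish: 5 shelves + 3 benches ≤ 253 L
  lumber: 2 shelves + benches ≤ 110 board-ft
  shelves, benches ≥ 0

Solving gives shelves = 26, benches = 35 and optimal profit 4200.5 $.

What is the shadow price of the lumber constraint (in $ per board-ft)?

Binding: carpentry and finishing. Non-binding: varnish (18 unused), lumber (23 unused).
Slack constraints have shadow price 0 (complementary slackness).
From A_Bᵀ y = c: 5·y_carpentry + 1·y_finishing = 50.5; 5·y_carpentry + 5·y_finishing = 82.5.
This yields shadow prices y_carpentry = 8.5, y_finishing = 8.
Shadow price of lumber = 0.

0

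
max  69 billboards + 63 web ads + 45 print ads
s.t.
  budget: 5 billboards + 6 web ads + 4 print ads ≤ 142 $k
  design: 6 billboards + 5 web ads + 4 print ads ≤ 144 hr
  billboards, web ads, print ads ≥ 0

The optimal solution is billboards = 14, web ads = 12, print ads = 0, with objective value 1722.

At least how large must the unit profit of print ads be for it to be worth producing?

Both budget and design are binding at x*.
Dual feasibility on the basic columns requires 5·y_budget + 6·y_design = 69, 6·y_budget + 5·y_design = 63.
This yields shadow prices y_budget = 3, y_design = 9.
print ads enters the basis when its profit ≥ yᵀa₃ = 3·4 + 9·4 = 48.

48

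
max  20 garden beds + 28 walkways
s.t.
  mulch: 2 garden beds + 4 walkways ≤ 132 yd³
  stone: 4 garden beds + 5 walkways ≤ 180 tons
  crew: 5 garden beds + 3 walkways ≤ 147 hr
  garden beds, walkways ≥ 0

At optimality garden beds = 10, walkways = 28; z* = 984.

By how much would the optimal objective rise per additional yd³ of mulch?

At the optimum: mulch uses 132 of 132 (binding); stone uses 180 of 180 (binding); crew uses 134 of 147 (slack = 13).
Slack constraints have shadow price 0 (complementary slackness).
From A_Bᵀ y = c: 2·y_mulch + 4·y_stone = 20; 4·y_mulch + 5·y_stone = 28.
This yields shadow prices y_mulch = 2, y_stone = 4.
Shadow price of mulch = 2.

2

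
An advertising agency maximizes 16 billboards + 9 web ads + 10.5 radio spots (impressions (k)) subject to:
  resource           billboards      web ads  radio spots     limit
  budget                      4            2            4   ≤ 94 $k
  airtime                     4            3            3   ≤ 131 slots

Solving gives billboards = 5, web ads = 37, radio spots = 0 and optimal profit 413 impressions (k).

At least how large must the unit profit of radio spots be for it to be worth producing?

15

Check each constraint at x*: budget 94/94 (tight); airtime 131/131 (tight).
The binding rows give the dual system: 4·y_budget + 4·y_airtime = 16 and 2·y_budget + 3·y_airtime = 9.
Solving: y_budget = 3, y_airtime = 1.
radio spots enters the basis when its profit ≥ yᵀa₃ = 3·4 + 1·3 = 15.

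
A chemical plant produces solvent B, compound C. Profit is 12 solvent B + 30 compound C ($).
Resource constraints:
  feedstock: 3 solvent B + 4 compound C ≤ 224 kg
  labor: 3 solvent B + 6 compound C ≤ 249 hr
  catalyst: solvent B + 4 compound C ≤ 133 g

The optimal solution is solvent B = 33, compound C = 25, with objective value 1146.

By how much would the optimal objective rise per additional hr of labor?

3

Check each constraint at x*: feedstock 199/224 (slack 25); labor 249/249 (tight); catalyst 133/133 (tight).
By complementary slackness, y = 0 for the non-binding constraint.
Dual feasibility on the basic columns requires 3·y_labor + 1·y_catalyst = 12, 6·y_labor + 4·y_catalyst = 30.
Solving: y_labor = 3, y_catalyst = 3.
Shadow price of labor = 3.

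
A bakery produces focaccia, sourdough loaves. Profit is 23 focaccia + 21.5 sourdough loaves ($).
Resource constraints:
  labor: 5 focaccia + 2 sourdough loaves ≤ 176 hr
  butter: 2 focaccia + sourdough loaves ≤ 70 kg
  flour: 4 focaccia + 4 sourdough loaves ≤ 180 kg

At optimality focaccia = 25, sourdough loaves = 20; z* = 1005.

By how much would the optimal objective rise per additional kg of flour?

At the optimum: labor uses 165 of 176 (slack = 11); butter uses 70 of 70 (binding); flour uses 180 of 180 (binding).
Slack constraints have shadow price 0 (complementary slackness).
Dual feasibility on the basic columns requires 2·y_butter + 4·y_flour = 23, 1·y_butter + 4·y_flour = 21.5.
Solving: y_butter = 1.5, y_flour = 5.
Shadow price of flour = 5.

5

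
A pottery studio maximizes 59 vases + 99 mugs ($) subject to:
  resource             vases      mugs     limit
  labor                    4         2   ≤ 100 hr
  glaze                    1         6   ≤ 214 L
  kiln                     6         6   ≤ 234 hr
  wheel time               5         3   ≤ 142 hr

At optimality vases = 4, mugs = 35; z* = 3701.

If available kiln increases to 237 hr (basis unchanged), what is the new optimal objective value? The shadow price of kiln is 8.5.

3726.5

Δb = 3, so new z* = 3701 + (8.5)·(3) = 3701 + 25.5 = 3726.5.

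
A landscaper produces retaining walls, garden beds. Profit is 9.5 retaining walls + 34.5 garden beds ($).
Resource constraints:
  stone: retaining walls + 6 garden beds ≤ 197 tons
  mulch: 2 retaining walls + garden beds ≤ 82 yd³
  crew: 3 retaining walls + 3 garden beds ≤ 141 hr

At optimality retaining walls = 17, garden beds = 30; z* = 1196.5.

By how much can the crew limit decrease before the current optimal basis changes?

42.5

Binding constraints: stone, crew. The basis is B = [[1,6],[3,3]] with det -15.
Per unit decrease in crew, x* moves by d = (-0.4, 0.0667).
The basis stays optimal until retaining walls reaches 0; allowable decrease = 42.5 hr.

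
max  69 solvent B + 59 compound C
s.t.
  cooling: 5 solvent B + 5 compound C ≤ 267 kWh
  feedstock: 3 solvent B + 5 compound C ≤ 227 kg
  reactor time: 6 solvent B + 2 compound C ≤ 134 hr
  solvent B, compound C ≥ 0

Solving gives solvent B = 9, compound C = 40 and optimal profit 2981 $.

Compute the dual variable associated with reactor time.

Binding: feedstock and reactor time. Non-binding: cooling (22 unused).
Since cooling is not tight, its dual is 0.
The binding rows give the dual system: 3·y_feedstock + 6·y_reactor time = 69 and 5·y_feedstock + 2·y_reactor time = 59.
This yields shadow prices y_feedstock = 9, y_reactor time = 7.
Shadow price of reactor time = 7.

7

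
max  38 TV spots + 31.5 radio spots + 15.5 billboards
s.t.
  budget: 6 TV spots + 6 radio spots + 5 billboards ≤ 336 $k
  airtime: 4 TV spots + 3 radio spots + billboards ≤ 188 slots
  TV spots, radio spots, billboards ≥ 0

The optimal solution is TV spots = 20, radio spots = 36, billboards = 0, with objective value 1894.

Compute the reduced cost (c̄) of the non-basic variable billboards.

Both budget and airtime are binding at x*.
From A_Bᵀ y = c: 6·y_budget + 4·y_airtime = 38; 6·y_budget + 3·y_airtime = 31.5.
This yields shadow prices y_budget = 2, y_airtime = 6.5.
Reduced cost of billboards: c₃ − yᵀa₃ = 15.5 − (2·5 + 6.5·1) = 15.5 − 16.5 = -1.

-1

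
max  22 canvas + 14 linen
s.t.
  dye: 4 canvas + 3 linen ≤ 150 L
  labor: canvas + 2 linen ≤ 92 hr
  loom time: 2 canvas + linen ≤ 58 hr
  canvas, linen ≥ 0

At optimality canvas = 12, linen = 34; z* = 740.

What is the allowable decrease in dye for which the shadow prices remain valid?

Binding constraints: dye, loom time. The basis is B = [[4,3],[2,1]] with det -2.
Per unit decrease in dye, x* moves by d = (0.5, -1).
The basis stays optimal until linen reaches 0; allowable decrease = 34 L.

34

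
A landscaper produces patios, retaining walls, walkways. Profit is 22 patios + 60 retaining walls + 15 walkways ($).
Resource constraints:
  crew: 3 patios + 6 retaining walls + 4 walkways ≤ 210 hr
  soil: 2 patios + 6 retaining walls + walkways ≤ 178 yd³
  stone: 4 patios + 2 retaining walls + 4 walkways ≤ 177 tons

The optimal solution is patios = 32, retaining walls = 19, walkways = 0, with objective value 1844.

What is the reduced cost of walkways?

-1

Check each constraint at x*: crew 210/210 (tight); soil 178/178 (tight); stone 166/177 (slack 11).
By complementary slackness, y = 0 for the non-binding constraint.
From A_Bᵀ y = c: 3·y_crew + 2·y_soil = 22; 6·y_crew + 6·y_soil = 60.
→ y_crew = 2 and y_soil = 8.
Reduced cost of walkways: c₃ − yᵀa₃ = 15 − (2·4 + 8·1) = 15 − 16 = -1.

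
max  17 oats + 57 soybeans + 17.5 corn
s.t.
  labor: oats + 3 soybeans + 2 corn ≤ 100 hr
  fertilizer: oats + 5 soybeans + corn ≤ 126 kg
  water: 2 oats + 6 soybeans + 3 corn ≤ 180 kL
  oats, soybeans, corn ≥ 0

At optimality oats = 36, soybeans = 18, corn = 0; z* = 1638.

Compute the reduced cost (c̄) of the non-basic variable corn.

Check each constraint at x*: labor 90/100 (slack 10); fertilizer 126/126 (tight); water 180/180 (tight).
Since labor is not tight, its dual is 0.
The binding rows give the dual system: 1·y_fertilizer + 2·y_water = 17 and 5·y_fertilizer + 6·y_water = 57.
→ y_fertilizer = 3 and y_water = 7.
Reduced cost of corn: c₃ − yᵀa₃ = 17.5 − (3·1 + 7·3) = 17.5 − 24 = -6.5.

-6.5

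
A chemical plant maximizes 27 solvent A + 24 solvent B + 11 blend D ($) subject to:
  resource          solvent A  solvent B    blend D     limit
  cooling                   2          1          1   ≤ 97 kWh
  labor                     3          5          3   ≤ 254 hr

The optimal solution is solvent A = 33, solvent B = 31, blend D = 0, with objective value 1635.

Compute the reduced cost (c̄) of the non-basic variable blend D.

-7

At the optimum: cooling uses 97 of 97 (binding); labor uses 254 of 254 (binding).
The binding rows give the dual system: 2·y_cooling + 3·y_labor = 27 and 1·y_cooling + 5·y_labor = 24.
Solving: y_cooling = 9, y_labor = 3.
Reduced cost of blend D: c₃ − yᵀa₃ = 11 − (9·1 + 3·3) = 11 − 18 = -7.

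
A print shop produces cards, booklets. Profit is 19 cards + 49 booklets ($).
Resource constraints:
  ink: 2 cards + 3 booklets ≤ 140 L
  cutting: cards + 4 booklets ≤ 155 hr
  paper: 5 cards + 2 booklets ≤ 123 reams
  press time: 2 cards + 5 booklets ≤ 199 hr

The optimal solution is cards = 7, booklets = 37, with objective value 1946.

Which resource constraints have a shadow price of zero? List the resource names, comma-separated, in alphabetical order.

ink: 125/140 (slack 15)
cutting: 155/155 (binding)
paper: 109/123 (slack 14)
press time: 199/199 (binding)
By complementary slackness, a constraint with positive slack has shadow price 0 → ink, paper.

ink, paper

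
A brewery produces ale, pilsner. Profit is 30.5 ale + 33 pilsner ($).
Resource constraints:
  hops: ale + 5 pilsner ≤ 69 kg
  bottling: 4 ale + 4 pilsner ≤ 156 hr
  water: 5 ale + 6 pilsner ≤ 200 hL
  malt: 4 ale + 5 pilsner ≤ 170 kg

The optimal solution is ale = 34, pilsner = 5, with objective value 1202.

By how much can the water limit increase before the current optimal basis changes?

2.5

Binding constraints: bottling, water. The basis is B = [[4,4],[5,6]] with det 4.
Per unit increase in water, x* moves by d = (-1, 1).
The basis stays optimal until hops becomes binding; allowable increase = 2.5 hL.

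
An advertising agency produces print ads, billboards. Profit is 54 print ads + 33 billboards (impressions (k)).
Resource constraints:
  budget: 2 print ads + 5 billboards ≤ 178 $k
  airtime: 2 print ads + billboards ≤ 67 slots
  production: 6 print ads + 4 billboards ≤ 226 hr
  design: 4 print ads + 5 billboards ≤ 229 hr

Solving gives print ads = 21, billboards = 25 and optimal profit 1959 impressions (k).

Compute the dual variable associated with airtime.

9

Binding: airtime and production. Non-binding: budget (11 unused), design (20 unused).
Since budget, design are not tight, their duals are 0.
From A_Bᵀ y = c: 2·y_airtime + 6·y_production = 54; 1·y_airtime + 4·y_production = 33.
Solving: y_airtime = 9, y_production = 6.
Shadow price of airtime = 9.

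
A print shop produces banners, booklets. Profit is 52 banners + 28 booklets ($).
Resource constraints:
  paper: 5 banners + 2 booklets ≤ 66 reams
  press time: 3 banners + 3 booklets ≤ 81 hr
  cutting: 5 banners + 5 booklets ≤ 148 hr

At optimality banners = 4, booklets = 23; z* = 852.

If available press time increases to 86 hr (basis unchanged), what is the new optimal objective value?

872

At the optimum: paper uses 66 of 66 (binding); press time uses 81 of 81 (binding); cutting uses 135 of 148 (slack = 13).
Slack constraints have shadow price 0 (complementary slackness).
From A_Bᵀ y = c: 5·y_paper + 3·y_press time = 52; 2·y_paper + 3·y_press time = 28.
Solving: y_paper = 8, y_press time = 4.
Δz = y_press time·Δb = 4 × (5) = 20, so new z* = 852 + 20 = 872.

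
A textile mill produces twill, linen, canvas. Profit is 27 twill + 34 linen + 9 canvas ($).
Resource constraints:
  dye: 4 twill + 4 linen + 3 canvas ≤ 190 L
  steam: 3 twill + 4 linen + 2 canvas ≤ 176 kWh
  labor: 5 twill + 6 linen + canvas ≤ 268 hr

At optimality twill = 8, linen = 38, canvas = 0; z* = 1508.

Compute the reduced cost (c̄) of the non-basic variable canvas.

-2

Check each constraint at x*: dye 184/190 (slack 6); steam 176/176 (tight); labor 268/268 (tight).
By complementary slackness, y = 0 for the non-binding constraint.
The binding rows give the dual system: 3·y_steam + 5·y_labor = 27 and 4·y_steam + 6·y_labor = 34.
→ y_steam = 4 and y_labor = 3.
Reduced cost of canvas: c₃ − yᵀa₃ = 9 − (4·2 + 3·1) = 9 − 11 = -2.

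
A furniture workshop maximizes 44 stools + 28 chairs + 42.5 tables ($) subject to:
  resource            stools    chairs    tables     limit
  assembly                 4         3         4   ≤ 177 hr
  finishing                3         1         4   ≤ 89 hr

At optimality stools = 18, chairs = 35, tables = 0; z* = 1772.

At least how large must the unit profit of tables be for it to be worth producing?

At the optimum: assembly uses 177 of 177 (binding); finishing uses 89 of 89 (binding).
From A_Bᵀ y = c: 4·y_assembly + 3·y_finishing = 44; 3·y_assembly + 1·y_finishing = 28.
This yields shadow prices y_assembly = 8, y_finishing = 4.
tables enters the basis when its profit ≥ yᵀa₃ = 8·4 + 4·4 = 48.

48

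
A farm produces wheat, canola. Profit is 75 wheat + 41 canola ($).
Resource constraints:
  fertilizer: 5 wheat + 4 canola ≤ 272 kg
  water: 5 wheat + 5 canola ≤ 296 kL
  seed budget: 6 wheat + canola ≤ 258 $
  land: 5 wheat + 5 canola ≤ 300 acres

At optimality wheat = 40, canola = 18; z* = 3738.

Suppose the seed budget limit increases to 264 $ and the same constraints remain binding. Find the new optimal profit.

3768

Check each constraint at x*: fertilizer 272/272 (tight); water 290/296 (slack 6); seed budget 258/258 (tight); land 290/300 (slack 10).
Since water, land are not tight, their duals are 0.
Dual feasibility on the basic columns requires 5·y_fertilizer + 6·y_seed budget = 75, 4·y_fertilizer + 1·y_seed budget = 41.
This yields shadow prices y_fertilizer = 9, y_seed budget = 5.
Δz = y_seed budget·Δb = 5 × (6) = 30, so new z* = 3738 + 30 = 3768.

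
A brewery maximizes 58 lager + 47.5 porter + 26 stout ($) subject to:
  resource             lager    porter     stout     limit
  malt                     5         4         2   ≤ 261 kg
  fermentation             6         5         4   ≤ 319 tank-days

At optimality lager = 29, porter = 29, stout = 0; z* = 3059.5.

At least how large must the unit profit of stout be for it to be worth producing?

32

Both malt and fermentation are binding at x*.
From A_Bᵀ y = c: 5·y_malt + 6·y_fermentation = 58; 4·y_malt + 5·y_fermentation = 47.5.
→ y_malt = 5 and y_fermentation = 5.5.
stout enters the basis when its profit ≥ yᵀa₃ = 5·2 + 5.5·4 = 32.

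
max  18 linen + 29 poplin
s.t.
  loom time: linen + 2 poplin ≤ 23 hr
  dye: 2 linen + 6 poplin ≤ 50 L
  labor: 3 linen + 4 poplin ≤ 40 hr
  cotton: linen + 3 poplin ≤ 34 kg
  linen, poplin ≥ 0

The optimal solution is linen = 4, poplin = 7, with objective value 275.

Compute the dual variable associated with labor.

Binding: dye and labor. Non-binding: loom time (5 unused), cotton (9 unused).
Since loom time, cotton are not tight, their duals are 0.
Dual feasibility on the basic columns requires 2·y_dye + 3·y_labor = 18, 6·y_dye + 4·y_labor = 29.
→ y_dye = 1.5 and y_labor = 5.
Shadow price of labor = 5.

5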